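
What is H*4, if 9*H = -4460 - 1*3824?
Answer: -33136/9 ≈ -3681.8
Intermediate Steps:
H = -8284/9 (H = (-4460 - 1*3824)/9 = (-4460 - 3824)/9 = (⅑)*(-8284) = -8284/9 ≈ -920.44)
H*4 = -8284/9*4 = -33136/9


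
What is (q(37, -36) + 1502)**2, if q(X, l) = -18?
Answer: 2202256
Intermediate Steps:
(q(37, -36) + 1502)**2 = (-18 + 1502)**2 = 1484**2 = 2202256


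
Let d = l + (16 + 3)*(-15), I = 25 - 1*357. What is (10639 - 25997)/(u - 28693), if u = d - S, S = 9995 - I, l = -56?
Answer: 2194/5623 ≈ 0.39018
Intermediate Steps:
I = -332 (I = 25 - 357 = -332)
d = -341 (d = -56 + (16 + 3)*(-15) = -56 + 19*(-15) = -56 - 285 = -341)
S = 10327 (S = 9995 - 1*(-332) = 9995 + 332 = 10327)
u = -10668 (u = -341 - 1*10327 = -341 - 10327 = -10668)
(10639 - 25997)/(u - 28693) = (10639 - 25997)/(-10668 - 28693) = -15358/(-39361) = -15358*(-1/39361) = 2194/5623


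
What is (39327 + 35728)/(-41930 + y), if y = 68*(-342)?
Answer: -75055/65186 ≈ -1.1514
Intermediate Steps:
y = -23256
(39327 + 35728)/(-41930 + y) = (39327 + 35728)/(-41930 - 23256) = 75055/(-65186) = 75055*(-1/65186) = -75055/65186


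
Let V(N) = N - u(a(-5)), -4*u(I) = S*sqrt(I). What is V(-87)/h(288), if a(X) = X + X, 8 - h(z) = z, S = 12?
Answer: 87/280 - 3*I*sqrt(10)/280 ≈ 0.31071 - 0.033882*I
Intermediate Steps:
h(z) = 8 - z
a(X) = 2*X
u(I) = -3*sqrt(I)
V(N) = N + 3*I*sqrt(10) (V(N) = N - (-3)*sqrt(2*(-5)) = N - (-3)*sqrt(-10) = N - (-3)*I*sqrt(10) = N + 3*I*sqrt(10))
V(-87)/h(288) = (-87 + 3*I*sqrt(10))/(8 - 1*288) = (-87 + 3*I*sqrt(10))/(8 - 288) = (-87 + 3*I*sqrt(10))/(-280) = (-87 + 3*I*sqrt(10))*(-1/280) = 87/280 - 3*I*sqrt(10)/280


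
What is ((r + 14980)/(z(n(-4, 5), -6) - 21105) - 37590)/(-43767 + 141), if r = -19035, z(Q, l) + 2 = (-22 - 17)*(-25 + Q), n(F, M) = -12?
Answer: 739165705/857861664 ≈ 0.86164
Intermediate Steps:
z(Q, l) = 973 - 39*Q (z(Q, l) = -2 + (-22 - 17)*(-25 + Q) = -2 - 39*(-25 + Q) = -2 + (975 - 39*Q) = 973 - 39*Q)
((r + 14980)/(z(n(-4, 5), -6) - 21105) - 37590)/(-43767 + 141) = ((-19035 + 14980)/((973 - 39*(-12)) - 21105) - 37590)/(-43767 + 141) = (-4055/((973 + 468) - 21105) - 37590)/(-43626) = (-4055/(1441 - 21105) - 37590)*(-1/43626) = (-4055/(-19664) - 37590)*(-1/43626) = (-4055*(-1/19664) - 37590)*(-1/43626) = (4055/19664 - 37590)*(-1/43626) = -739165705/19664*(-1/43626) = 739165705/857861664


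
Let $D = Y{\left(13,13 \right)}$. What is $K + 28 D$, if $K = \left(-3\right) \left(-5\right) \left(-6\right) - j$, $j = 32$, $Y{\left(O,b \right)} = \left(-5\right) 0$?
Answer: $-122$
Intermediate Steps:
$Y{\left(O,b \right)} = 0$
$D = 0$
$K = -122$ ($K = \left(-3\right) \left(-5\right) \left(-6\right) - 32 = 15 \left(-6\right) - 32 = -90 - 32 = -122$)
$K + 28 D = -122 + 28 \cdot 0 = -122 + 0 = -122$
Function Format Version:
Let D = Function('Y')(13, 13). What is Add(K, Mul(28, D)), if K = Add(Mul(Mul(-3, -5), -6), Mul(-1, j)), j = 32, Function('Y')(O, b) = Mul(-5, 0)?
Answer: -122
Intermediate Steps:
Function('Y')(O, b) = 0
D = 0
K = -122 (K = Add(Mul(Mul(-3, -5), -6), Mul(-1, 32)) = Add(Mul(15, -6), -32) = Add(-90, -32) = -122)
Add(K, Mul(28, D)) = Add(-122, Mul(28, 0)) = Add(-122, 0) = -122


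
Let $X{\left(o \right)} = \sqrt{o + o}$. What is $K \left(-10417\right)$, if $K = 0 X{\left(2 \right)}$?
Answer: $0$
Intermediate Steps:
$X{\left(o \right)} = \sqrt{2} \sqrt{o}$ ($X{\left(o \right)} = \sqrt{2 o} = \sqrt{2} \sqrt{o}$)
$K = 0$ ($K = 0 \sqrt{2} \sqrt{2} = 0 \cdot 2 = 0$)
$K \left(-10417\right) = 0 \left(-10417\right) = 0$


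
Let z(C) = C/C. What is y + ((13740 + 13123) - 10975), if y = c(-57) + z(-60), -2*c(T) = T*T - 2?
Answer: 28531/2 ≈ 14266.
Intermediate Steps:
c(T) = 1 - T²/2 (c(T) = -(T*T - 2)/2 = -(T² - 2)/2 = -(-2 + T²)/2 = 1 - T²/2)
z(C) = 1
y = -3245/2 (y = (1 - ½*(-57)²) + 1 = (1 - ½*3249) + 1 = (1 - 3249/2) + 1 = -3247/2 + 1 = -3245/2 ≈ -1622.5)
y + ((13740 + 13123) - 10975) = -3245/2 + ((13740 + 13123) - 10975) = -3245/2 + (26863 - 10975) = -3245/2 + 15888 = 28531/2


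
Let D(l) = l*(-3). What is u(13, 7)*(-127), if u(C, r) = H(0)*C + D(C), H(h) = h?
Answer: 4953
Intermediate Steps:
D(l) = -3*l
u(C, r) = -3*C (u(C, r) = 0*C - 3*C = 0 - 3*C = -3*C)
u(13, 7)*(-127) = -3*13*(-127) = -39*(-127) = 4953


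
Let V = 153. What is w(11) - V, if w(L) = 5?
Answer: -148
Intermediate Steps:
w(11) - V = 5 - 1*153 = 5 - 153 = -148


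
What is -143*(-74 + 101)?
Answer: -3861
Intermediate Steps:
-143*(-74 + 101) = -143*27 = -3861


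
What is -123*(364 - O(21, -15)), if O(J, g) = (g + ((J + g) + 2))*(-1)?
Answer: -43911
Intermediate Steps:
O(J, g) = -2 - J - 2*g (O(J, g) = (g + (2 + J + g))*(-1) = (2 + J + 2*g)*(-1) = -2 - J - 2*g)
-123*(364 - O(21, -15)) = -123*(364 - (-2 - 1*21 - 2*(-15))) = -123*(364 - (-2 - 21 + 30)) = -123*(364 - 1*7) = -123*(364 - 7) = -123*357 = -43911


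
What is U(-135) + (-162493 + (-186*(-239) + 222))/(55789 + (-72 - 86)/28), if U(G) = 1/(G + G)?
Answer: -446129227/210861090 ≈ -2.1157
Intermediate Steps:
U(G) = 1/(2*G)
U(-135) + (-162493 + (-186*(-239) + 222))/(55789 + (-72 - 86)/28) = (½)/(-135) + (-162493 + (-186*(-239) + 222))/(55789 + (-72 - 86)/28) = (½)*(-1/135) + (-162493 + (44454 + 222))/(55789 - 158*1/28) = -1/270 + (-162493 + 44676)/(55789 - 79/14) = -1/270 - 117817/780967/14 = -1/270 - 117817*14/780967 = -1/270 - 1649438/780967 = -446129227/210861090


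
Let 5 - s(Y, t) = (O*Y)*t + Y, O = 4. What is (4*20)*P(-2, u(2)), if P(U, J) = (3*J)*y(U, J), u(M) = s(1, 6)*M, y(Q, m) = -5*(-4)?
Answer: -192000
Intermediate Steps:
s(Y, t) = 5 - Y - 4*Y*t (s(Y, t) = 5 - ((4*Y)*t + Y) = 5 - (4*Y*t + Y) = 5 - (Y + 4*Y*t) = 5 + (-Y - 4*Y*t) = 5 - Y - 4*Y*t)
y(Q, m) = 20
u(M) = -20*M (u(M) = (5 - 1*1 - 4*1*6)*M = (5 - 1 - 24)*M = -20*M)
P(U, J) = 60*J (P(U, J) = (3*J)*20 = 60*J)
(4*20)*P(-2, u(2)) = (4*20)*(60*(-20*2)) = 80*(60*(-40)) = 80*(-2400) = -192000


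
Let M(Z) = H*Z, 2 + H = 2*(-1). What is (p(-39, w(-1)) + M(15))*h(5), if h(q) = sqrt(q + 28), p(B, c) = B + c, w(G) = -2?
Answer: -101*sqrt(33) ≈ -580.20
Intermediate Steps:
H = -4 (H = -2 + 2*(-1) = -2 - 2 = -4)
M(Z) = -4*Z
h(q) = sqrt(28 + q)
(p(-39, w(-1)) + M(15))*h(5) = ((-39 - 2) - 4*15)*sqrt(28 + 5) = (-41 - 60)*sqrt(33) = -101*sqrt(33)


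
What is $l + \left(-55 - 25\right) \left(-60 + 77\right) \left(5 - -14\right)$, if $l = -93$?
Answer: $-25933$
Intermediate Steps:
$l + \left(-55 - 25\right) \left(-60 + 77\right) \left(5 - -14\right) = -93 + \left(-55 - 25\right) \left(-60 + 77\right) \left(5 - -14\right) = -93 + \left(-80\right) 17 \left(5 + 14\right) = -93 - 25840 = -25933$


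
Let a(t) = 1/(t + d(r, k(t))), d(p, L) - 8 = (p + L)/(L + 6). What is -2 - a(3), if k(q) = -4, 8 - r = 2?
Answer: -25/12 ≈ -2.0833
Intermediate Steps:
r = 6 (r = 8 - 1*2 = 8 - 2 = 6)
d(p, L) = 8 + (L + p)/(6 + L) (d(p, L) = 8 + (p + L)/(L + 6) = 8 + (L + p)/(6 + L))
a(t) = 1/(9 + t) (a(t) = 1/(t + (48 + 6 + 9*(-4))/(6 - 4)) = 1/(t + (48 + 6 - 36)/2) = 1/(t + (½)*18) = 1/(t + 9) = 1/(9 + t))
-2 - a(3) = -2 - 1/(9 + 3) = -2 - 1/12 = -25/12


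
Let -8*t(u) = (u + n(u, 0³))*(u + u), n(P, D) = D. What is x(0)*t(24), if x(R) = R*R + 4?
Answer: -576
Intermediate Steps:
x(R) = 4 + R² (x(R) = R² + 4 = 4 + R²)
t(u) = -u²/4 (t(u) = -(u + 0³)*(u + u)/8 = -(u + 0)*2*u/8 = -u*2*u/8 = -u²/4)
x(0)*t(24) = (4 + 0²)*(-¼*24²) = (4 + 0)*(-¼*576) = 4*(-144) = -576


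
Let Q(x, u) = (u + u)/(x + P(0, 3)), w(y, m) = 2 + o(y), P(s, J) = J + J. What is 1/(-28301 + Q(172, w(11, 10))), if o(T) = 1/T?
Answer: -979/27706656 ≈ -3.5334e-5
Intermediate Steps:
P(s, J) = 2*J
o(T) = 1/T
w(y, m) = 2 + 1/y
Q(x, u) = 2*u/(6 + x) (Q(x, u) = (u + u)/(x + 2*3) = (2*u)/(x + 6) = (2*u)/(6 + x) = 2*u/(6 + x))
1/(-28301 + Q(172, w(11, 10))) = 1/(-28301 + 2*(2 + 1/11)/(6 + 172)) = 1/(-28301 + 2*(2 + 1/11)/178) = 1/(-28301 + 2*(23/11)*(1/178)) = 1/(-28301 + 23/979) = 1/(-27706656/979) = -979/27706656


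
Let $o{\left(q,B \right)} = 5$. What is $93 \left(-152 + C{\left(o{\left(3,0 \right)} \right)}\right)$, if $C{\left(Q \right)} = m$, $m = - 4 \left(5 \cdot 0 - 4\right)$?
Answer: $-12648$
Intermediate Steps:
$m = 16$ ($m = - 4 \left(0 - 4\right) = \left(-4\right) \left(-4\right) = 16$)
$C{\left(Q \right)} = 16$
$93 \left(-152 + C{\left(o{\left(3,0 \right)} \right)}\right) = 93 \left(-152 + 16\right) = 93 \left(-136\right) = -12648$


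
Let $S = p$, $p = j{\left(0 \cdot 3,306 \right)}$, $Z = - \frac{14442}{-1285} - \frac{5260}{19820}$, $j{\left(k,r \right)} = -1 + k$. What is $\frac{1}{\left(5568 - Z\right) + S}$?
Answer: $\frac{1273435}{7075238578} \approx 0.00017998$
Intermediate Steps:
$Z = \frac{13974067}{1273435}$ ($Z = \left(-14442\right) \left(- \frac{1}{1285}\right) - \frac{263}{991} = \frac{14442}{1285} - \frac{263}{991} = \frac{13974067}{1273435} \approx 10.974$)
$p = -1$ ($p = -1 + 0 \cdot 3 = -1 + 0 = -1$)
$S = -1$
$\frac{1}{\left(5568 - Z\right) + S} = \frac{1}{\left(5568 - \frac{13974067}{1273435}\right) - 1} = \frac{1}{\frac{7076512013}{1273435} - 1} = \frac{1}{\frac{7075238578}{1273435}} = \frac{1273435}{7075238578}$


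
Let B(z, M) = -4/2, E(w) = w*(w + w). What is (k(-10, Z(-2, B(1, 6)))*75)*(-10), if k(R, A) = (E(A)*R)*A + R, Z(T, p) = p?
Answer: -112500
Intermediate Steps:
E(w) = 2*w² (E(w) = w*(2*w) = 2*w²)
B(z, M) = -2 (B(z, M) = -4*½ = -2)
k(R, A) = R + 2*R*A³ (k(R, A) = ((2*A²)*R)*A + R = (2*R*A²)*A + R = 2*R*A³ + R = R + 2*R*A³)
(k(-10, Z(-2, B(1, 6)))*75)*(-10) = (-10*(1 + 2*(-2)³)*75)*(-10) = (-10*(1 + 2*(-8))*75)*(-10) = (-10*(1 - 16)*75)*(-10) = (-10*(-15)*75)*(-10) = (150*75)*(-10) = 11250*(-10) = -112500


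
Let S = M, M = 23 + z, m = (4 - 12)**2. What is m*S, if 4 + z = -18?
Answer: 64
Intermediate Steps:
m = 64 (m = (-8)**2 = 64)
z = -22 (z = -4 - 18 = -22)
M = 1 (M = 23 - 22 = 1)
S = 1
m*S = 64*1 = 64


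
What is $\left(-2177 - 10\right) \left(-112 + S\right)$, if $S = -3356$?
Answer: $7584516$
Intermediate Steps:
$\left(-2177 - 10\right) \left(-112 + S\right) = \left(-2177 - 10\right) \left(-112 - 3356\right) = \left(-2187\right) \left(-3468\right) = 7584516$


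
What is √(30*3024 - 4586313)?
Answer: I*√4495593 ≈ 2120.3*I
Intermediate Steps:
√(30*3024 - 4586313) = √(90720 - 4586313) = √(-4495593) = I*√4495593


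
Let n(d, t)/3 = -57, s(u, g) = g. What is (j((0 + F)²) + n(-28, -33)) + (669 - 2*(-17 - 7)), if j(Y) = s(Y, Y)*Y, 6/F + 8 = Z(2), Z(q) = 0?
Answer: 139857/256 ≈ 546.32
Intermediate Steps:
F = -¾ (F = 6/(-8 + 0) = 6/(-8) = 6*(-⅛) = -¾ ≈ -0.75000)
n(d, t) = -171 (n(d, t) = 3*(-57) = -171)
j(Y) = Y² (j(Y) = Y*Y = Y²)
(j((0 + F)²) + n(-28, -33)) + (669 - 2*(-17 - 7)) = (((0 - ¾)²)² - 171) + (669 - 2*(-17 - 7)) = (((-¾)²)² - 171) + (669 - 2*(-24)) = ((9/16)² - 171) + (669 + 48) = (81/256 - 171) + 717 = -43695/256 + 717 = 139857/256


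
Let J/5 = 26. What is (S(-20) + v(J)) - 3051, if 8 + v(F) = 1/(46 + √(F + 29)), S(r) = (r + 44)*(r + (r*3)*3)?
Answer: -15380017/1957 - √159/1957 ≈ -7859.0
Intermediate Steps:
J = 130 (J = 5*26 = 130)
S(r) = 10*r*(44 + r) (S(r) = (44 + r)*(r + (3*r)*3) = (44 + r)*(r + 9*r) = (44 + r)*(10*r) = 10*r*(44 + r))
v(F) = -8 + 1/(46 + √(29 + F)) (v(F) = -8 + 1/(46 + √(F + 29)) = -8 + 1/(46 + √(29 + F)))
(S(-20) + v(J)) - 3051 = (10*(-20)*(44 - 20) + (-367 - 8*√(29 + 130))/(46 + √(29 + 130))) - 3051 = (10*(-20)*24 + (-367 - 8*√159)/(46 + √159)) - 3051 = (-4800 + (-367 - 8*√159)/(46 + √159)) - 3051 = -7851 + (-367 - 8*√159)/(46 + √159)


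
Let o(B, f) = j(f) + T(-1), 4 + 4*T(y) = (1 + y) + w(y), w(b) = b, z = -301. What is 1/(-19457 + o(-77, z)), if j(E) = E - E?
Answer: -4/77833 ≈ -5.1392e-5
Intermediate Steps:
j(E) = 0
T(y) = -3/4 + y/2 (T(y) = -1 + ((1 + y) + y)/4 = -1 + (1 + 2*y)/4 = -1 + (1/4 + y/2) = -3/4 + y/2)
o(B, f) = -5/4 (o(B, f) = 0 + (-3/4 + (1/2)*(-1)) = 0 + (-3/4 - 1/2) = 0 - 5/4 = -5/4)
1/(-19457 + o(-77, z)) = 1/(-19457 - 5/4) = 1/(-77833/4) = -4/77833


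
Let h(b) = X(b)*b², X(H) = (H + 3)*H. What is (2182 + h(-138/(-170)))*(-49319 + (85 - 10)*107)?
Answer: -4707854638301804/52200625 ≈ -9.0188e+7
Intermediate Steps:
X(H) = H*(3 + H) (X(H) = (3 + H)*H = H*(3 + H))
h(b) = b³*(3 + b) (h(b) = (b*(3 + b))*b² = b³*(3 + b))
(2182 + h(-138/(-170)))*(-49319 + (85 - 10)*107) = (2182 + (-138/(-170))³*(3 - 138/(-170)))*(-49319 + (85 - 10)*107) = (2182 + (-138*(-1/170))³*(3 - 138*(-1/170)))*(-49319 + 75*107) = (2182 + (69/85)³*(3 + 69/85))*(-49319 + 8025) = (2182 + (328509/614125)*(324/85))*(-41294) = (2182 + 106436916/52200625)*(-41294) = (114008200666/52200625)*(-41294) = -4707854638301804/52200625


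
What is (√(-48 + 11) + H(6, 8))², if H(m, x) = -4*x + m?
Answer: (26 - I*√37)² ≈ 639.0 - 316.3*I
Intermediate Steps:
H(m, x) = m - 4*x
(√(-48 + 11) + H(6, 8))² = (√(-48 + 11) + (6 - 4*8))² = (√(-37) + (6 - 32))² = (I*√37 - 26)² = (-26 + I*√37)²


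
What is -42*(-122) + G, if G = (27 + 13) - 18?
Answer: 5146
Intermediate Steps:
G = 22 (G = 40 - 18 = 22)
-42*(-122) + G = -42*(-122) + 22 = 5124 + 22 = 5146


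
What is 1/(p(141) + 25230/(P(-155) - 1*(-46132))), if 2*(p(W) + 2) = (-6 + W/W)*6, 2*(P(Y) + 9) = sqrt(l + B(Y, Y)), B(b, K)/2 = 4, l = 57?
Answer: -140003782507/2303480050499 + 50460*sqrt(65)/2303480050499 ≈ -0.060779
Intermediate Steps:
B(b, K) = 8 (B(b, K) = 2*4 = 8)
P(Y) = -9 + sqrt(65)/2 (P(Y) = -9 + sqrt(57 + 8)/2 = -9 + sqrt(65)/2)
p(W) = -17 (p(W) = -2 + ((-6 + W/W)*6)/2 = -2 + ((-6 + 1)*6)/2 = -2 + (-5*6)/2 = -2 + (1/2)*(-30) = -2 - 15 = -17)
1/(p(141) + 25230/(P(-155) - 1*(-46132))) = 1/(-17 + 25230/((-9 + sqrt(65)/2) - 1*(-46132))) = 1/(-17 + 25230/((-9 + sqrt(65)/2) + 46132)) = 1/(-17 + 25230/(46123 + sqrt(65)/2))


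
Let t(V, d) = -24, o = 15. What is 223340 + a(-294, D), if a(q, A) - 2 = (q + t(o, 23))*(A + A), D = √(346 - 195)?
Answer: 223342 - 636*√151 ≈ 2.1553e+5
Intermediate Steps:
D = √151 ≈ 12.288
a(q, A) = 2 + 2*A*(-24 + q) (a(q, A) = 2 + (q - 24)*(A + A) = 2 + (-24 + q)*(2*A) = 2 + 2*A*(-24 + q))
223340 + a(-294, D) = 223340 + (2 - 48*√151 + 2*√151*(-294)) = 223340 + (2 - 48*√151 - 588*√151) = 223340 + (2 - 636*√151) = 223342 - 636*√151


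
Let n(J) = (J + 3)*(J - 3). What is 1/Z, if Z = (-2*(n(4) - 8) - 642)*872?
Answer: -1/558080 ≈ -1.7919e-6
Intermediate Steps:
n(J) = (-3 + J)*(3 + J) (n(J) = (3 + J)*(-3 + J) = (-3 + J)*(3 + J))
Z = -558080 (Z = (-2*((-9 + 4²) - 8) - 642)*872 = (-2*((-9 + 16) - 8) - 642)*872 = (-2*(7 - 8) - 642)*872 = (-2*(-1) - 642)*872 = (2 - 642)*872 = -640*872 = -558080)
1/Z = 1/(-558080) = -1/558080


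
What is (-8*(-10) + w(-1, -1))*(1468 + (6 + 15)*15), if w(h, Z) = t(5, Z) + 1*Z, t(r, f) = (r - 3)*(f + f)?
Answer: 133725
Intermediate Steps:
t(r, f) = 2*f*(-3 + r) (t(r, f) = (-3 + r)*(2*f) = 2*f*(-3 + r))
w(h, Z) = 5*Z (w(h, Z) = 2*Z*(-3 + 5) + 1*Z = 2*Z*2 + Z = 4*Z + Z = 5*Z)
(-8*(-10) + w(-1, -1))*(1468 + (6 + 15)*15) = (-8*(-10) + 5*(-1))*(1468 + (6 + 15)*15) = (80 - 5)*(1468 + 21*15) = 75*(1468 + 315) = 75*1783 = 133725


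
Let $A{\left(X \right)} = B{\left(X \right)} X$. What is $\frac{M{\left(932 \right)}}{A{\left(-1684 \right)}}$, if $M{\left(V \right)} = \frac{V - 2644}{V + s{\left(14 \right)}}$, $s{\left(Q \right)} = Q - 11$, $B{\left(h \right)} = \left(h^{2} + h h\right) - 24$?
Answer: $\frac{107}{558143726470} \approx 1.9171 \cdot 10^{-10}$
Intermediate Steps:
$B{\left(h \right)} = -24 + 2 h^{2}$ ($B{\left(h \right)} = \left(h^{2} + h^{2}\right) - 24 = 2 h^{2} - 24 = -24 + 2 h^{2}$)
$s{\left(Q \right)} = -11 + Q$ ($s{\left(Q \right)} = Q - 11 = -11 + Q$)
$A{\left(X \right)} = X \left(-24 + 2 X^{2}\right)$ ($A{\left(X \right)} = \left(-24 + 2 X^{2}\right) X = X \left(-24 + 2 X^{2}\right)$)
$M{\left(V \right)} = \frac{-2644 + V}{3 + V}$ ($M{\left(V \right)} = \frac{V - 2644}{V + \left(-11 + 14\right)} = \frac{-2644 + V}{V + 3} = \frac{-2644 + V}{3 + V}$)
$\frac{M{\left(932 \right)}}{A{\left(-1684 \right)}} = \frac{\frac{1}{3 + 932} \left(-2644 + 932\right)}{2 \left(-1684\right) \left(-12 + \left(-1684\right)^{2}\right)} = \frac{\frac{1}{935} \left(-1712\right)}{2 \left(-1684\right) \left(-12 + 2835856\right)} = \frac{\frac{1}{935} \left(-1712\right)}{2 \left(-1684\right) 2835844} = - \frac{1712}{935 \left(-9551122592\right)} = \left(- \frac{1712}{935}\right) \left(- \frac{1}{9551122592}\right) = \frac{107}{558143726470}$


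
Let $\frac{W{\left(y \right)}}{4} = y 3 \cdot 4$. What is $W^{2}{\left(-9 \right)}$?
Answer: $186624$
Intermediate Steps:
$W{\left(y \right)} = 48 y$ ($W{\left(y \right)} = 4 y 3 \cdot 4 = 4 \cdot 3 y 4 = 4 \cdot 12 y = 48 y$)
$W^{2}{\left(-9 \right)} = \left(48 \left(-9\right)\right)^{2} = \left(-432\right)^{2} = 186624$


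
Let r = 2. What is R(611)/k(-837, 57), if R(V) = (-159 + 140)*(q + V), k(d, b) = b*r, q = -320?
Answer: -97/2 ≈ -48.500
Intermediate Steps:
k(d, b) = 2*b (k(d, b) = b*2 = 2*b)
R(V) = 6080 - 19*V (R(V) = (-159 + 140)*(-320 + V) = -19*(-320 + V) = 6080 - 19*V)
R(611)/k(-837, 57) = (6080 - 19*611)/((2*57)) = (6080 - 11609)/114 = -5529*1/114 = -97/2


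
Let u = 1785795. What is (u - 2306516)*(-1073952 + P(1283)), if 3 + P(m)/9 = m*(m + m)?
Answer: -14869512564183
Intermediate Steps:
P(m) = -27 + 18*m² (P(m) = -27 + 9*(m*(m + m)) = -27 + 9*(m*(2*m)) = -27 + 9*(2*m²) = -27 + 18*m²)
(u - 2306516)*(-1073952 + P(1283)) = (1785795 - 2306516)*(-1073952 + (-27 + 18*1283²)) = -520721*(-1073952 + (-27 + 18*1646089)) = -520721*(-1073952 + (-27 + 29629602)) = -520721*(-1073952 + 29629575) = -520721*28555623 = -14869512564183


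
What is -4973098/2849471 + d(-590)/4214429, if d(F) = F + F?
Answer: -355290352658/203540563001 ≈ -1.7456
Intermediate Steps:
d(F) = 2*F
-4973098/2849471 + d(-590)/4214429 = -4973098/2849471 + (2*(-590))/4214429 = -4973098*1/2849471 - 1180*1/4214429 = -4973098/2849471 - 20/71431 = -355290352658/203540563001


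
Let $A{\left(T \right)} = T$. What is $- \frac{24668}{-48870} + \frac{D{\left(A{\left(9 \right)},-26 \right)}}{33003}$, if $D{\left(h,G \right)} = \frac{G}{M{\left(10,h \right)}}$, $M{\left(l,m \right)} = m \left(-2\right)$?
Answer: $\frac{135698099}{268809435} \approx 0.50481$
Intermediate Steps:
$M{\left(l,m \right)} = - 2 m$
$D{\left(h,G \right)} = - \frac{G}{2 h}$ ($D{\left(h,G \right)} = \frac{G}{\left(-2\right) h} = G \left(- \frac{1}{2 h}\right) = - \frac{G}{2 h}$)
$- \frac{24668}{-48870} + \frac{D{\left(A{\left(9 \right)},-26 \right)}}{33003} = - \frac{24668}{-48870} + \frac{\left(- \frac{1}{2}\right) \left(-26\right) \frac{1}{9}}{33003} = \left(-24668\right) \left(- \frac{1}{48870}\right) + \left(- \frac{1}{2}\right) \left(-26\right) \frac{1}{9} \cdot \frac{1}{33003} = \frac{12334}{24435} + \frac{13}{9} \cdot \frac{1}{33003} = \frac{12334}{24435} + \frac{13}{297027} = \frac{135698099}{268809435}$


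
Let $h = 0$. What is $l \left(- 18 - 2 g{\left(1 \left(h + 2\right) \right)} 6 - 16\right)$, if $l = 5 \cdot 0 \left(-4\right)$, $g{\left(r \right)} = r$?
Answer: $0$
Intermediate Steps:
$l = 0$ ($l = 0 \left(-4\right) = 0$)
$l \left(- 18 - 2 g{\left(1 \left(h + 2\right) \right)} 6 - 16\right) = 0 \left(- 18 - 2 \cdot 1 \left(0 + 2\right) 6 - 16\right) = 0 \left(- 18 - 2 \cdot 1 \cdot 2 \cdot 6 - 16\right) = 0 \left(- 18 \left(-2\right) 2 \cdot 6 - 16\right) = 0 \left(- 18 \left(\left(-4\right) 6\right) - 16\right) = 0 \left(\left(-18\right) \left(-24\right) - 16\right) = 0 \left(432 - 16\right) = 0 \cdot 416 = 0$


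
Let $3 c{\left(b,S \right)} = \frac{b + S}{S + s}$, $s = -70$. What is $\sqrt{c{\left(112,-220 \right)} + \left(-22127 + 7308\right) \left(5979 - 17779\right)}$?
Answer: $\frac{\sqrt{3676519807610}}{145} \approx 13224.0$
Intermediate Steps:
$c{\left(b,S \right)} = \frac{S + b}{3 \left(-70 + S\right)}$ ($c{\left(b,S \right)} = \frac{\left(b + S\right) \frac{1}{S - 70}}{3} = \frac{\left(S + b\right) \frac{1}{-70 + S}}{3} = \frac{\frac{1}{-70 + S} \left(S + b\right)}{3} = \frac{S + b}{3 \left(-70 + S\right)}$)
$\sqrt{c{\left(112,-220 \right)} + \left(-22127 + 7308\right) \left(5979 - 17779\right)} = \sqrt{\frac{-220 + 112}{3 \left(-70 - 220\right)} + \left(-22127 + 7308\right) \left(5979 - 17779\right)} = \sqrt{\frac{1}{3} \frac{1}{-290} \left(-108\right) - -174864200} = \sqrt{\frac{1}{3} \left(- \frac{1}{290}\right) \left(-108\right) + 174864200} = \sqrt{\frac{18}{145} + 174864200} = \sqrt{\frac{25355309018}{145}} = \frac{\sqrt{3676519807610}}{145}$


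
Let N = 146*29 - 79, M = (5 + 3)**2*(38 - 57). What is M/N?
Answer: -1216/4155 ≈ -0.29266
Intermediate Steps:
M = -1216 (M = 8**2*(-19) = 64*(-19) = -1216)
N = 4155 (N = 4234 - 79 = 4155)
M/N = -1216/4155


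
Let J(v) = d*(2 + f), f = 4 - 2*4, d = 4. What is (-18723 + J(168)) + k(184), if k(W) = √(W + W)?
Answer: -18731 + 4*√23 ≈ -18712.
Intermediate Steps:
f = -4 (f = 4 - 8 = -4)
J(v) = -8 (J(v) = 4*(2 - 4) = 4*(-2) = -8)
k(W) = √2*√W (k(W) = √(2*W) = √2*√W)
(-18723 + J(168)) + k(184) = (-18723 - 8) + √2*√184 = -18731 + √2*(2*√46) = -18731 + 4*√23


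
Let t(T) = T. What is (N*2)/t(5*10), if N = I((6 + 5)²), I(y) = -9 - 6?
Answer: -⅗ ≈ -0.60000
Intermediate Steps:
I(y) = -15
N = -15
(N*2)/t(5*10) = (-15*2)/((5*10)) = -30/50 = -30*1/50 = -⅗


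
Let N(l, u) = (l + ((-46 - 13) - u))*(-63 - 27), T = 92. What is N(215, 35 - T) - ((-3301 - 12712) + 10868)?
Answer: -14025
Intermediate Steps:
N(l, u) = 5310 - 90*l + 90*u (N(l, u) = (l + (-59 - u))*(-90) = (-59 + l - u)*(-90) = 5310 - 90*l + 90*u)
N(215, 35 - T) - ((-3301 - 12712) + 10868) = (5310 - 90*215 + 90*(35 - 1*92)) - ((-3301 - 12712) + 10868) = (5310 - 19350 + 90*(35 - 92)) - (-16013 + 10868) = (5310 - 19350 + 90*(-57)) - 1*(-5145) = (5310 - 19350 - 5130) + 5145 = -19170 + 5145 = -14025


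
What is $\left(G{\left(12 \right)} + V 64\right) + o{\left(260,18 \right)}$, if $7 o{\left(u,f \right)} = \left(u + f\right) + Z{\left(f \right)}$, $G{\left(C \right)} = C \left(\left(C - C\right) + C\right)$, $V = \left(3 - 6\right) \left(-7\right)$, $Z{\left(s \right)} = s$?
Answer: $\frac{10712}{7} \approx 1530.3$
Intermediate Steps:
$V = 21$ ($V = \left(-3\right) \left(-7\right) = 21$)
$G{\left(C \right)} = C^{2}$ ($G{\left(C \right)} = C \left(0 + C\right) = C C = C^{2}$)
$o{\left(u,f \right)} = \frac{u}{7} + \frac{2 f}{7}$ ($o{\left(u,f \right)} = \frac{\left(u + f\right) + f}{7} = \frac{\left(f + u\right) + f}{7} = \frac{u + 2 f}{7} = \frac{u}{7} + \frac{2 f}{7}$)
$\left(G{\left(12 \right)} + V 64\right) + o{\left(260,18 \right)} = \left(12^{2} + 21 \cdot 64\right) + \left(\frac{1}{7} \cdot 260 + \frac{2}{7} \cdot 18\right) = \left(144 + 1344\right) + \left(\frac{260}{7} + \frac{36}{7}\right) = 1488 + \frac{296}{7} = \frac{10712}{7}$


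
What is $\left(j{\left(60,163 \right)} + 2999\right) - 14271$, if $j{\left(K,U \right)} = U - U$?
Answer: $-11272$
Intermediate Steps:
$j{\left(K,U \right)} = 0$
$\left(j{\left(60,163 \right)} + 2999\right) - 14271 = \left(0 + 2999\right) - 14271 = 2999 - 14271 = -11272$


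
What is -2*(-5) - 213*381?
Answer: -81143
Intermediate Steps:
-2*(-5) - 213*381 = 10 - 81153 = -81143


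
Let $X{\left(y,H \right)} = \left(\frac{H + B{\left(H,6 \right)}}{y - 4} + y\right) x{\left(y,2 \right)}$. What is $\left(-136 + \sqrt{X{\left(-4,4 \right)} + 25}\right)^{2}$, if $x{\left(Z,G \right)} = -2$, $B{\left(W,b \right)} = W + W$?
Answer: $16900$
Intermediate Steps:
$B{\left(W,b \right)} = 2 W$
$X{\left(y,H \right)} = - 2 y - \frac{6 H}{-4 + y}$ ($X{\left(y,H \right)} = \left(\frac{H + 2 H}{y - 4} + y\right) \left(-2\right) = \left(\frac{3 H}{-4 + y} + y\right) \left(-2\right) = \left(y + \frac{3 H}{-4 + y}\right) \left(-2\right) = - 2 y - \frac{6 H}{-4 + y}$)
$\left(-136 + \sqrt{X{\left(-4,4 \right)} + 25}\right)^{2} = \left(-136 + \sqrt{\frac{2 \left(- \left(-4\right)^{2} - 12 + 4 \left(-4\right)\right)}{-4 - 4} + 25}\right)^{2} = \left(-136 + \sqrt{\frac{2 \left(\left(-1\right) 16 - 12 - 16\right)}{-8} + 25}\right)^{2} = \left(-136 + \sqrt{2 \left(- \frac{1}{8}\right) \left(-16 - 12 - 16\right) + 25}\right)^{2} = \left(-136 + \sqrt{2 \left(- \frac{1}{8}\right) \left(-44\right) + 25}\right)^{2} = \left(-136 + \sqrt{11 + 25}\right)^{2} = \left(-136 + \sqrt{36}\right)^{2} = \left(-136 + 6\right)^{2} = \left(-130\right)^{2} = 16900$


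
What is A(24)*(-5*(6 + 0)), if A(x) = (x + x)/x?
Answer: -60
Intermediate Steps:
A(x) = 2 (A(x) = (2*x)/x = 2)
A(24)*(-5*(6 + 0)) = 2*(-5*(6 + 0)) = 2*(-5*6) = 2*(-30) = -60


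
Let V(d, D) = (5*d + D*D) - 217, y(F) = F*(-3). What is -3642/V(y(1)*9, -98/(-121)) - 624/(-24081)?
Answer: 71514973653/6881852126 ≈ 10.392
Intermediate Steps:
y(F) = -3*F
V(d, D) = -217 + D**2 + 5*d (V(d, D) = (5*d + D**2) - 217 = (D**2 + 5*d) - 217 = -217 + D**2 + 5*d)
-3642/V(y(1)*9, -98/(-121)) - 624/(-24081) = -3642/(-217 + (-98/(-121))**2 + 5*(-3*1*9)) - 624/(-24081) = -3642/(-217 + (-98*(-1/121))**2 + 5*(-3*9)) - 624*(-1/24081) = -3642/(-217 + (98/121)**2 + 5*(-27)) + 208/8027 = -3642/(-217 + 9604/14641 - 135) + 208/8027 = -3642/(-5144028/14641) + 208/8027 = -3642*(-14641/5144028) + 208/8027 = 8887087/857338 + 208/8027 = 71514973653/6881852126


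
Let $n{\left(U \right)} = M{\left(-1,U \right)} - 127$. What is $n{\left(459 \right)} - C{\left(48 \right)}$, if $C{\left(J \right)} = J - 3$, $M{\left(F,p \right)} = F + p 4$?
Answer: $1663$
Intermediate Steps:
$M{\left(F,p \right)} = F + 4 p$
$n{\left(U \right)} = -128 + 4 U$ ($n{\left(U \right)} = \left(-1 + 4 U\right) - 127 = -128 + 4 U$)
$C{\left(J \right)} = -3 + J$
$n{\left(459 \right)} - C{\left(48 \right)} = \left(-128 + 4 \cdot 459\right) - \left(-3 + 48\right) = \left(-128 + 1836\right) - 45 = 1708 - 45 = 1663$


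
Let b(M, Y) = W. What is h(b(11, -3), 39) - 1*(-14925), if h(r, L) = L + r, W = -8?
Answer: 14956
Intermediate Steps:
b(M, Y) = -8
h(b(11, -3), 39) - 1*(-14925) = (39 - 8) - 1*(-14925) = 31 + 14925 = 14956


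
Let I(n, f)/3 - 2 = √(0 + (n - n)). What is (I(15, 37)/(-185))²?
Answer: 36/34225 ≈ 0.0010519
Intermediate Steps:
I(n, f) = 6 (I(n, f) = 6 + 3*√(0 + (n - n)) = 6 + 3*√(0 + 0) = 6 + 3*√0 = 6 + 3*0 = 6 + 0 = 6)
(I(15, 37)/(-185))² = (6/(-185))² = (6*(-1/185))² = (-6/185)² = 36/34225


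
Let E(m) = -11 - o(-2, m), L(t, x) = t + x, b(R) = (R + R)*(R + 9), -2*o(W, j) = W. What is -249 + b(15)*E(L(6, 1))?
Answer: -8889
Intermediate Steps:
o(W, j) = -W/2
b(R) = 2*R*(9 + R) (b(R) = (2*R)*(9 + R) = 2*R*(9 + R))
E(m) = -12 (E(m) = -11 - (-1)*(-2)/2 = -11 - 1*1 = -11 - 1 = -12)
-249 + b(15)*E(L(6, 1)) = -249 + (2*15*(9 + 15))*(-12) = -249 + (2*15*24)*(-12) = -249 + 720*(-12) = -249 - 8640 = -8889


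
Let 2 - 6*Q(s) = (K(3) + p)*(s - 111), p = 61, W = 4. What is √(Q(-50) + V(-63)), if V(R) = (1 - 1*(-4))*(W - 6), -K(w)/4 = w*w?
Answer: √23802/6 ≈ 25.713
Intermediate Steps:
K(w) = -4*w² (K(w) = -4*w*w = -4*w²)
V(R) = -10 (V(R) = (1 - 1*(-4))*(4 - 6) = (1 + 4)*(-2) = 5*(-2) = -10)
Q(s) = 2777/6 - 25*s/6 (Q(s) = ⅓ - (-4*3² + 61)*(s - 111)/6 = ⅓ - (-4*9 + 61)*(-111 + s)/6 = ⅓ - (-36 + 61)*(-111 + s)/6 = ⅓ - 25*(-111 + s)/6 = ⅓ - (-2775 + 25*s)/6 = ⅓ + (925/2 - 25*s/6) = 2777/6 - 25*s/6)
√(Q(-50) + V(-63)) = √((2777/6 - 25/6*(-50)) - 10) = √((2777/6 + 625/3) - 10) = √(4027/6 - 10) = √(3967/6) = √23802/6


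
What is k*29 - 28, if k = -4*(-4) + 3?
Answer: 523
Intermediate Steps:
k = 19 (k = 16 + 3 = 19)
k*29 - 28 = 19*29 - 28 = 551 - 28 = 523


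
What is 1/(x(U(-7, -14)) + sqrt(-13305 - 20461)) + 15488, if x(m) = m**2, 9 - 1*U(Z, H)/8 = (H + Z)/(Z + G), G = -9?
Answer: 3553363841252/229426897 - 16*I*sqrt(33766)/229426897 ≈ 15488.0 - 1.2815e-5*I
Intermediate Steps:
U(Z, H) = 72 - 8*(H + Z)/(-9 + Z) (U(Z, H) = 72 - 8*(H + Z)/(Z - 9) = 72 - 8*(H + Z)/(-9 + Z))
1/(x(U(-7, -14)) + sqrt(-13305 - 20461)) + 15488 = 1/((8*(-81 - 1*(-14) + 8*(-7))/(-9 - 7))**2 + sqrt(-13305 - 20461)) + 15488 = 1/((8*(-81 + 14 - 56)/(-16))**2 + sqrt(-33766)) + 15488 = 1/((8*(-1/16)*(-123))**2 + I*sqrt(33766)) + 15488 = 1/((123/2)**2 + I*sqrt(33766)) + 15488 = 1/(15129/4 + I*sqrt(33766)) + 15488 = 15488 + 1/(15129/4 + I*sqrt(33766))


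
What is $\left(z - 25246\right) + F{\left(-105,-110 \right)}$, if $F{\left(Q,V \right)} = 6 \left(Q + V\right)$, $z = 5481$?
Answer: $-21055$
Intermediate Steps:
$F{\left(Q,V \right)} = 6 Q + 6 V$
$\left(z - 25246\right) + F{\left(-105,-110 \right)} = \left(5481 - 25246\right) + \left(6 \left(-105\right) + 6 \left(-110\right)\right) = -19765 - 1290 = -21055$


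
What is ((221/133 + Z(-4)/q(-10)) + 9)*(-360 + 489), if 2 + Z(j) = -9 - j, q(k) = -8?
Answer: 1583475/1064 ≈ 1488.2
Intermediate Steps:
Z(j) = -11 - j (Z(j) = -2 + (-9 - j) = -11 - j)
((221/133 + Z(-4)/q(-10)) + 9)*(-360 + 489) = ((221/133 + (-11 - 1*(-4))/(-8)) + 9)*(-360 + 489) = ((221*(1/133) + (-11 + 4)*(-⅛)) + 9)*129 = ((221/133 - 7*(-⅛)) + 9)*129 = ((221/133 + 7/8) + 9)*129 = (2699/1064 + 9)*129 = (12275/1064)*129 = 1583475/1064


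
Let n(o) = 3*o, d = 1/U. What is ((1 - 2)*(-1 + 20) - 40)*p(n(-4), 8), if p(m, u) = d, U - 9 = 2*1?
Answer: -59/11 ≈ -5.3636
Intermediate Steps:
U = 11 (U = 9 + 2*1 = 9 + 2 = 11)
d = 1/11 ≈ 0.090909
p(m, u) = 1/11
((1 - 2)*(-1 + 20) - 40)*p(n(-4), 8) = ((1 - 2)*(-1 + 20) - 40)*(1/11) = (-1*19 - 40)*(1/11) = (-19 - 40)*(1/11) = -59*1/11 = -59/11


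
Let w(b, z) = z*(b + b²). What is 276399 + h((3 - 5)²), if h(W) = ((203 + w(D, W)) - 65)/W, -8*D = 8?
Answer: 552867/2 ≈ 2.7643e+5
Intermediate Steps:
D = -1 (D = -⅛*8 = -1)
h(W) = 138/W (h(W) = ((203 - W*(1 - 1)) - 65)/W = ((203 - 1*W*0) - 65)/W = ((203 + 0) - 65)/W = (203 - 65)/W = 138/W)
276399 + h((3 - 5)²) = 276399 + 138/((3 - 5)²) = 276399 + 138/((-2)²) = 276399 + 138/4 = 276399 + 138*(¼) = 276399 + 69/2 = 552867/2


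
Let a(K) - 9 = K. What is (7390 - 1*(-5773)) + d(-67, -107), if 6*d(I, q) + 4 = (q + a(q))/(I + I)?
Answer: 10582721/804 ≈ 13163.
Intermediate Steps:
a(K) = 9 + K
d(I, q) = -2/3 + (9 + 2*q)/(12*I) (d(I, q) = -2/3 + ((q + (9 + q))/(I + I))/6 = -2/3 + ((9 + 2*q)/((2*I)))/6 = -2/3 + ((9 + 2*q)*(1/(2*I)))/6 = -2/3 + ((9 + 2*q)/(2*I))/6 = -2/3 + (9 + 2*q)/(12*I))
(7390 - 1*(-5773)) + d(-67, -107) = (7390 - 1*(-5773)) + (1/12)*(9 - 8*(-67) + 2*(-107))/(-67) = (7390 + 5773) + (1/12)*(-1/67)*(9 + 536 - 214) = 13163 + (1/12)*(-1/67)*331 = 13163 - 331/804 = 10582721/804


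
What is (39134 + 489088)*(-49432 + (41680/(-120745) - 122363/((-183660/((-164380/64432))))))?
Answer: -62183724548303210067649/2381409587224 ≈ -2.6112e+10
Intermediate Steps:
(39134 + 489088)*(-49432 + (41680/(-120745) - 122363/((-183660/((-164380/64432)))))) = 528222*(-49432 + (41680*(-1/120745) - 122363/((-183660/((-164380*1/64432)))))) = 528222*(-49432 + (-8336/24149 - 122363/((-183660/(-41095/16108))))) = 528222*(-49432 + (-8336/24149 - 122363/((-183660*(-16108/41095))))) = 528222*(-49432 + (-8336/24149 - 122363/591679056/8219)) = 528222*(-49432 + (-8336/24149 - 122363*8219/591679056)) = 528222*(-49432 + (-8336/24149 - 1005701497/591679056)) = 528222*(-49432 - 29218922061869/14288457523344) = 528222*(-706336251216002477/14288457523344) = -62183724548303210067649/2381409587224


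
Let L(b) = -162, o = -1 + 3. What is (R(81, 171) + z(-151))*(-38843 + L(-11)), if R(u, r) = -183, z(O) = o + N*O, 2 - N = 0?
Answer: 18839415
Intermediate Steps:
o = 2
N = 2 (N = 2 - 1*0 = 2 + 0 = 2)
z(O) = 2 + 2*O
(R(81, 171) + z(-151))*(-38843 + L(-11)) = (-183 + (2 + 2*(-151)))*(-38843 - 162) = (-183 + (2 - 302))*(-39005) = (-183 - 300)*(-39005) = -483*(-39005) = 18839415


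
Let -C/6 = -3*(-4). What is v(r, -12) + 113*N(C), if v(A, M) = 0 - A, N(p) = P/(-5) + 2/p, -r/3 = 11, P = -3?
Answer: 17579/180 ≈ 97.661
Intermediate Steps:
C = -72 (C = -(-18)*(-4) = -6*12 = -72)
r = -33 (r = -3*11 = -33)
N(p) = ⅗ + 2/p (N(p) = -3/(-5) + 2/p = -3*(-⅕) + 2/p = ⅗ + 2/p)
v(A, M) = -A
v(r, -12) + 113*N(C) = -1*(-33) + 113*(⅗ + 2/(-72)) = 33 + 113*(⅗ + 2*(-1/72)) = 33 + 113*(⅗ - 1/36) = 33 + 113*(103/180) = 33 + 11639/180 = 17579/180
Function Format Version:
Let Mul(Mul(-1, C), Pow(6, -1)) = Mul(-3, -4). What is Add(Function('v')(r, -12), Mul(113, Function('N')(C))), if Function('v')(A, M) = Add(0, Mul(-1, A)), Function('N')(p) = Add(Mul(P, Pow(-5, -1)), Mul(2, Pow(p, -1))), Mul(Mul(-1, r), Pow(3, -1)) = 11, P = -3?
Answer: Rational(17579, 180) ≈ 97.661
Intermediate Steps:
C = -72 (C = Mul(-6, Mul(-3, -4)) = Mul(-6, 12) = -72)
r = -33 (r = Mul(-3, 11) = -33)
Function('N')(p) = Add(Rational(3, 5), Mul(2, Pow(p, -1))) (Function('N')(p) = Add(Mul(-3, Pow(-5, -1)), Mul(2, Pow(p, -1))) = Add(Mul(-3, Rational(-1, 5)), Mul(2, Pow(p, -1))) = Add(Rational(3, 5), Mul(2, Pow(p, -1))))
Function('v')(A, M) = Mul(-1, A)
Add(Function('v')(r, -12), Mul(113, Function('N')(C))) = Add(Mul(-1, -33), Mul(113, Add(Rational(3, 5), Mul(2, Pow(-72, -1))))) = Add(33, Mul(113, Add(Rational(3, 5), Mul(2, Rational(-1, 72))))) = Add(33, Mul(113, Add(Rational(3, 5), Rational(-1, 36)))) = Add(33, Mul(113, Rational(103, 180))) = Add(33, Rational(11639, 180)) = Rational(17579, 180)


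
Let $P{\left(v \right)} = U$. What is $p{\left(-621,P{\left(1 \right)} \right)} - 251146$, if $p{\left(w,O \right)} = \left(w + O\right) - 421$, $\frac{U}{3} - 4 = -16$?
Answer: $-252224$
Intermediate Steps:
$U = -36$ ($U = 12 + 3 \left(-16\right) = 12 - 48 = -36$)
$P{\left(v \right)} = -36$
$p{\left(w,O \right)} = -421 + O + w$ ($p{\left(w,O \right)} = \left(O + w\right) - 421 = -421 + O + w$)
$p{\left(-621,P{\left(1 \right)} \right)} - 251146 = \left(-421 - 36 - 621\right) - 251146 = -1078 - 251146 = -252224$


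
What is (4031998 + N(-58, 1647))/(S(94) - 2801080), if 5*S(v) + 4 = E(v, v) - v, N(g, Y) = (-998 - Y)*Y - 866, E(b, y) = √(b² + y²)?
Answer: 11385874640335/98076987105166 + 76418005*√2/98076987105166 ≈ 0.11609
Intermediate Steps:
N(g, Y) = -866 + Y*(-998 - Y) (N(g, Y) = Y*(-998 - Y) - 866 = -866 + Y*(-998 - Y))
S(v) = -⅘ - v/5 + √2*√(v²)/5 (S(v) = -⅘ + (√(v² + v²) - v)/5 = -⅘ + (√(2*v²) - v)/5 = -⅘ + (√2*√(v²) - v)/5 = -⅘ + (-v + √2*√(v²))/5 = -⅘ + (-v/5 + √2*√(v²)/5) = -⅘ - v/5 + √2*√(v²)/5)
(4031998 + N(-58, 1647))/(S(94) - 2801080) = (4031998 + (-866 - 1*1647² - 998*1647))/((-⅘ - ⅕*94 + √2*√(94²)/5) - 2801080) = (4031998 + (-866 - 1*2712609 - 1643706))/((-⅘ - 94/5 + √2*√8836/5) - 2801080) = (4031998 + (-866 - 2712609 - 1643706))/((-⅘ - 94/5 + (⅕)*√2*94) - 2801080) = (4031998 - 4357181)/((-⅘ - 94/5 + 94*√2/5) - 2801080) = -325183/((-98/5 + 94*√2/5) - 2801080) = -325183/(-14005498/5 + 94*√2/5)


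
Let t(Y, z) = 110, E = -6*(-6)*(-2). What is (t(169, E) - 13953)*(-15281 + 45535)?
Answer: -418806122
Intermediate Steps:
E = -72 (E = 36*(-2) = -72)
(t(169, E) - 13953)*(-15281 + 45535) = (110 - 13953)*(-15281 + 45535) = -13843*30254 = -418806122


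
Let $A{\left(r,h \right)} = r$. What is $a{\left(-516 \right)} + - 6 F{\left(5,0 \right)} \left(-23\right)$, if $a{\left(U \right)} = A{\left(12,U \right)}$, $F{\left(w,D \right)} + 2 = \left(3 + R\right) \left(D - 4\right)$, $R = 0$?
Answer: $-1920$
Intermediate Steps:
$F{\left(w,D \right)} = -14 + 3 D$ ($F{\left(w,D \right)} = -2 + \left(3 + 0\right) \left(D - 4\right) = -2 + 3 \left(-4 + D\right) = -2 + \left(-12 + 3 D\right) = -14 + 3 D$)
$a{\left(U \right)} = 12$
$a{\left(-516 \right)} + - 6 F{\left(5,0 \right)} \left(-23\right) = 12 + - 6 \left(-14 + 3 \cdot 0\right) \left(-23\right) = 12 + - 6 \left(-14 + 0\right) \left(-23\right) = 12 + \left(-6\right) \left(-14\right) \left(-23\right) = 12 + 84 \left(-23\right) = 12 - 1932 = -1920$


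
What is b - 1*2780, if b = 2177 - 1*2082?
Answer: -2685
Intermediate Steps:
b = 95 (b = 2177 - 2082 = 95)
b - 1*2780 = 95 - 1*2780 = 95 - 2780 = -2685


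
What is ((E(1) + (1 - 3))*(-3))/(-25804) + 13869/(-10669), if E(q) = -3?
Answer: -358035711/275302876 ≈ -1.3005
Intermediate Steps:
((E(1) + (1 - 3))*(-3))/(-25804) + 13869/(-10669) = ((-3 + (1 - 3))*(-3))/(-25804) + 13869/(-10669) = ((-3 - 2)*(-3))*(-1/25804) + 13869*(-1/10669) = -5*(-3)*(-1/25804) - 13869/10669 = 15*(-1/25804) - 13869/10669 = -15/25804 - 13869/10669 = -358035711/275302876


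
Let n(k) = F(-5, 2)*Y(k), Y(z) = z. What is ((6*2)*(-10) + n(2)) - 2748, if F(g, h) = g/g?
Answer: -2866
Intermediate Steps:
F(g, h) = 1
n(k) = k (n(k) = 1*k = k)
((6*2)*(-10) + n(2)) - 2748 = ((6*2)*(-10) + 2) - 2748 = (12*(-10) + 2) - 2748 = (-120 + 2) - 2748 = -118 - 2748 = -2866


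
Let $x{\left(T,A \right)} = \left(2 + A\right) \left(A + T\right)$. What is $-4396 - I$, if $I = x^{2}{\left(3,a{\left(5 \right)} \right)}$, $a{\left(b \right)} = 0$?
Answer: $-4432$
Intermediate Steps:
$I = 36$ ($I = \left(0^{2} + 2 \cdot 0 + 2 \cdot 3 + 0 \cdot 3\right)^{2} = \left(0 + 0 + 6 + 0\right)^{2} = 6^{2} = 36$)
$-4396 - I = -4396 - 36 = -4432$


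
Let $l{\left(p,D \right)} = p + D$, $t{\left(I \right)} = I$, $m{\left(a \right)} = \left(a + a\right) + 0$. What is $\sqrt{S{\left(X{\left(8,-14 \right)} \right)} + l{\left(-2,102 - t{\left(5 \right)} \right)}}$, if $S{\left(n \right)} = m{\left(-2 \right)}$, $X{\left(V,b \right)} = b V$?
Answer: $\sqrt{91} \approx 9.5394$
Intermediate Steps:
$X{\left(V,b \right)} = V b$
$m{\left(a \right)} = 2 a$ ($m{\left(a \right)} = 2 a + 0 = 2 a$)
$S{\left(n \right)} = -4$ ($S{\left(n \right)} = 2 \left(-2\right) = -4$)
$l{\left(p,D \right)} = D + p$
$\sqrt{S{\left(X{\left(8,-14 \right)} \right)} + l{\left(-2,102 - t{\left(5 \right)} \right)}} = \sqrt{-4 + \left(\left(102 - 5\right) - 2\right)} = \sqrt{-4 + \left(97 - 2\right)} = \sqrt{-4 + 95} = \sqrt{91}$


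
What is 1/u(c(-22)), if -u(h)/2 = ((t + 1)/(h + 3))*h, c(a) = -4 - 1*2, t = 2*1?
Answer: -1/12 ≈ -0.083333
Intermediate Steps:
t = 2
c(a) = -6 (c(a) = -4 - 2 = -6)
u(h) = -6*h/(3 + h) (u(h) = -2*(2 + 1)/(h + 3)*h = -2*3/(3 + h)*h = -6*h/(3 + h))
1/u(c(-22)) = 1/(-6*(-6)/(3 - 6)) = 1/(-6*(-6)/(-3)) = 1/(-6*(-6)*(-⅓)) = 1/(-12) = -1/12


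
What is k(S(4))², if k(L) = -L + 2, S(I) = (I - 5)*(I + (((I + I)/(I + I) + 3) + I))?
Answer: 196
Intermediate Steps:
S(I) = (-5 + I)*(4 + 2*I) (S(I) = (-5 + I)*(I + (((2*I)/((2*I)) + 3) + I)) = (-5 + I)*(I + (((2*I)*(1/(2*I)) + 3) + I)) = (-5 + I)*(I + ((1 + 3) + I)) = (-5 + I)*(I + (4 + I)) = (-5 + I)*(4 + 2*I))
k(L) = 2 - L
k(S(4))² = (2 - (-20 - 6*4 + 2*4²))² = (2 - (-20 - 24 + 2*16))² = (2 - (-20 - 24 + 32))² = (2 - 1*(-12))² = (2 + 12)² = 14² = 196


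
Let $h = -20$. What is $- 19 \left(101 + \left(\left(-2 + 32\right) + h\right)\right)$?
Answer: $-2109$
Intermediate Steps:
$- 19 \left(101 + \left(\left(-2 + 32\right) + h\right)\right) = - 19 \left(101 + \left(\left(-2 + 32\right) - 20\right)\right) = - 19 \left(101 + \left(30 - 20\right)\right) = - 19 \left(101 + 10\right) = \left(-19\right) 111 = -2109$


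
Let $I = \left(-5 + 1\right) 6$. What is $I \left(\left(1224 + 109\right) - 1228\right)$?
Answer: $-2520$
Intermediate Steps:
$I = -24$ ($I = \left(-4\right) 6 = -24$)
$I \left(\left(1224 + 109\right) - 1228\right) = - 24 \left(\left(1224 + 109\right) - 1228\right) = - 24 \left(1333 - 1228\right) = \left(-24\right) 105 = -2520$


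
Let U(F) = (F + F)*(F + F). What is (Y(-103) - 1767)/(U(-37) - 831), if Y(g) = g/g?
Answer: -1766/4645 ≈ -0.38019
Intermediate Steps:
Y(g) = 1
U(F) = 4*F² (U(F) = (2*F)*(2*F) = 4*F²)
(Y(-103) - 1767)/(U(-37) - 831) = (1 - 1767)/(4*(-37)² - 831) = -1766/(4*1369 - 831) = -1766/(5476 - 831) = -1766/4645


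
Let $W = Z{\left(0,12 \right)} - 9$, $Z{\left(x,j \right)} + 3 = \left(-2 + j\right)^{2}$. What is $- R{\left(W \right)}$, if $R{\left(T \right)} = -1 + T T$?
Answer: $-7743$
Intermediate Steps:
$Z{\left(x,j \right)} = -3 + \left(-2 + j\right)^{2}$
$W = 88$ ($W = \left(-3 + \left(-2 + 12\right)^{2}\right) - 9 = \left(-3 + 10^{2}\right) - 9 = \left(-3 + 100\right) - 9 = 97 - 9 = 88$)
$R{\left(T \right)} = -1 + T^{2}$
$- R{\left(W \right)} = - (-1 + 88^{2}) = - (-1 + 7744) = \left(-1\right) 7743 = -7743$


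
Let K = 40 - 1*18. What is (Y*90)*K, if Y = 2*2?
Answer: 7920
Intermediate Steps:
K = 22 (K = 40 - 18 = 22)
Y = 4
(Y*90)*K = (4*90)*22 = 360*22 = 7920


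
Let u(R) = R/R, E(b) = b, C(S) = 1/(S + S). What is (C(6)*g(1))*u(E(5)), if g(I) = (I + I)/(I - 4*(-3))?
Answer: 1/78 ≈ 0.012821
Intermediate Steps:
C(S) = 1/(2*S)
u(R) = 1
g(I) = 2*I/(12 + I) (g(I) = (2*I)/(I + 12) = (2*I)/(12 + I) = 2*I/(12 + I))
(C(6)*g(1))*u(E(5)) = (((½)/6)*(2*1/(12 + 1)))*1 = (((½)*(⅙))*(2*1/13))*1 = ((2*1*(1/13))/12)*1 = ((1/12)*(2/13))*1 = (1/78)*1 = 1/78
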